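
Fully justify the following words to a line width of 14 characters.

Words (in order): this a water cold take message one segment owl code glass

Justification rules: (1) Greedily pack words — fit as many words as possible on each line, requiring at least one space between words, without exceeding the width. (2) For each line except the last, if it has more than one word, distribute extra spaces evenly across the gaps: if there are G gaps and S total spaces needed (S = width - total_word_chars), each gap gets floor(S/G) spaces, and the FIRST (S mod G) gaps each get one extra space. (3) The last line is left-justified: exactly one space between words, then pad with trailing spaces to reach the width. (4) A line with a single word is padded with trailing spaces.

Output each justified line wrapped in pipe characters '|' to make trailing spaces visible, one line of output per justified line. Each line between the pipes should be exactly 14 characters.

Line 1: ['this', 'a', 'water'] (min_width=12, slack=2)
Line 2: ['cold', 'take'] (min_width=9, slack=5)
Line 3: ['message', 'one'] (min_width=11, slack=3)
Line 4: ['segment', 'owl'] (min_width=11, slack=3)
Line 5: ['code', 'glass'] (min_width=10, slack=4)

Answer: |this  a  water|
|cold      take|
|message    one|
|segment    owl|
|code glass    |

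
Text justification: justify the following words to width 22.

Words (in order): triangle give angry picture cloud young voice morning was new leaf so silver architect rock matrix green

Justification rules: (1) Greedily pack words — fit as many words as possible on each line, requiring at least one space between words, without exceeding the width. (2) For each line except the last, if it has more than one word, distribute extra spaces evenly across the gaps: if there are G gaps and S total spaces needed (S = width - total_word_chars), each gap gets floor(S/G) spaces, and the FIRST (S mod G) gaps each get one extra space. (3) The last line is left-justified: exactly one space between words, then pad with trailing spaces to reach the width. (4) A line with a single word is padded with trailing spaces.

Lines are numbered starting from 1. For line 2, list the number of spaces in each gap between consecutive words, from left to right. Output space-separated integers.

Answer: 3 2

Derivation:
Line 1: ['triangle', 'give', 'angry'] (min_width=19, slack=3)
Line 2: ['picture', 'cloud', 'young'] (min_width=19, slack=3)
Line 3: ['voice', 'morning', 'was', 'new'] (min_width=21, slack=1)
Line 4: ['leaf', 'so', 'silver'] (min_width=14, slack=8)
Line 5: ['architect', 'rock', 'matrix'] (min_width=21, slack=1)
Line 6: ['green'] (min_width=5, slack=17)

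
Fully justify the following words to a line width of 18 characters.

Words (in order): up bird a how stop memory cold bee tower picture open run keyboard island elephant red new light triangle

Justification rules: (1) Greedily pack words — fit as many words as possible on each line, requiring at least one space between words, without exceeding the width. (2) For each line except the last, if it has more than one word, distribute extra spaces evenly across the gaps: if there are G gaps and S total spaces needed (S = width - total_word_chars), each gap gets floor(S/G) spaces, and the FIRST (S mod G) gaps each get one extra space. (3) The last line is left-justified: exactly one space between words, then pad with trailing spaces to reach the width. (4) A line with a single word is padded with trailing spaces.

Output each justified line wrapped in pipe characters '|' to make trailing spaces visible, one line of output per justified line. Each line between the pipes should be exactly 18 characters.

Line 1: ['up', 'bird', 'a', 'how', 'stop'] (min_width=18, slack=0)
Line 2: ['memory', 'cold', 'bee'] (min_width=15, slack=3)
Line 3: ['tower', 'picture', 'open'] (min_width=18, slack=0)
Line 4: ['run', 'keyboard'] (min_width=12, slack=6)
Line 5: ['island', 'elephant'] (min_width=15, slack=3)
Line 6: ['red', 'new', 'light'] (min_width=13, slack=5)
Line 7: ['triangle'] (min_width=8, slack=10)

Answer: |up bird a how stop|
|memory   cold  bee|
|tower picture open|
|run       keyboard|
|island    elephant|
|red    new   light|
|triangle          |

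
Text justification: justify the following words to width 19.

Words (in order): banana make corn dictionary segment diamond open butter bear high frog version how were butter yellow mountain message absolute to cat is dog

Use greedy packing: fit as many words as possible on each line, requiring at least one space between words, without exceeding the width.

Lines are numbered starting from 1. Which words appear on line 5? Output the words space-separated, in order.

Answer: version how were

Derivation:
Line 1: ['banana', 'make', 'corn'] (min_width=16, slack=3)
Line 2: ['dictionary', 'segment'] (min_width=18, slack=1)
Line 3: ['diamond', 'open', 'butter'] (min_width=19, slack=0)
Line 4: ['bear', 'high', 'frog'] (min_width=14, slack=5)
Line 5: ['version', 'how', 'were'] (min_width=16, slack=3)
Line 6: ['butter', 'yellow'] (min_width=13, slack=6)
Line 7: ['mountain', 'message'] (min_width=16, slack=3)
Line 8: ['absolute', 'to', 'cat', 'is'] (min_width=18, slack=1)
Line 9: ['dog'] (min_width=3, slack=16)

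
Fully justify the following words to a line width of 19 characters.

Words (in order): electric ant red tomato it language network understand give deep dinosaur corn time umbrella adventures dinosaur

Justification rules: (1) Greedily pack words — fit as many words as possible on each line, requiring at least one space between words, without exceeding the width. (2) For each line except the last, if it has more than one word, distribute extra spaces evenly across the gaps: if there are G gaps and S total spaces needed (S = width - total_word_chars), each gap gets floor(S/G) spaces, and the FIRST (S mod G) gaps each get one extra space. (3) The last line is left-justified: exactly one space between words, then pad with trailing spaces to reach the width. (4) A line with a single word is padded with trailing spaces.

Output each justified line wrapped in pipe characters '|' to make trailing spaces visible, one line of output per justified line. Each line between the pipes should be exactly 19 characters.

Line 1: ['electric', 'ant', 'red'] (min_width=16, slack=3)
Line 2: ['tomato', 'it', 'language'] (min_width=18, slack=1)
Line 3: ['network', 'understand'] (min_width=18, slack=1)
Line 4: ['give', 'deep', 'dinosaur'] (min_width=18, slack=1)
Line 5: ['corn', 'time', 'umbrella'] (min_width=18, slack=1)
Line 6: ['adventures', 'dinosaur'] (min_width=19, slack=0)

Answer: |electric   ant  red|
|tomato  it language|
|network  understand|
|give  deep dinosaur|
|corn  time umbrella|
|adventures dinosaur|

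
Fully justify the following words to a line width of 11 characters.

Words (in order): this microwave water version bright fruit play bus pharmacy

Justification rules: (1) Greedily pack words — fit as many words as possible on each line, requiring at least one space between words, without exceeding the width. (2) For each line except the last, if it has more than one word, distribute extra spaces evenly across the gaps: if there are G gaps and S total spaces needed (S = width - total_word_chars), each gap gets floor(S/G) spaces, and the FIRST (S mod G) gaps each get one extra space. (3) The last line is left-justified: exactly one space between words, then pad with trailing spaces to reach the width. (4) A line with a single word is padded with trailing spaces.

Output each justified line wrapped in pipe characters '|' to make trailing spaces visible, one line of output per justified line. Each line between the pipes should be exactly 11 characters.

Answer: |this       |
|microwave  |
|water      |
|version    |
|bright     |
|fruit  play|
|bus        |
|pharmacy   |

Derivation:
Line 1: ['this'] (min_width=4, slack=7)
Line 2: ['microwave'] (min_width=9, slack=2)
Line 3: ['water'] (min_width=5, slack=6)
Line 4: ['version'] (min_width=7, slack=4)
Line 5: ['bright'] (min_width=6, slack=5)
Line 6: ['fruit', 'play'] (min_width=10, slack=1)
Line 7: ['bus'] (min_width=3, slack=8)
Line 8: ['pharmacy'] (min_width=8, slack=3)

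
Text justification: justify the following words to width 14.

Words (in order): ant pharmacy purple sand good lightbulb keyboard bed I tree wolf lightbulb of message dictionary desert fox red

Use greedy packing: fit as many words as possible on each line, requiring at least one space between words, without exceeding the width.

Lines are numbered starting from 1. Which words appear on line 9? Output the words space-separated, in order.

Line 1: ['ant', 'pharmacy'] (min_width=12, slack=2)
Line 2: ['purple', 'sand'] (min_width=11, slack=3)
Line 3: ['good', 'lightbulb'] (min_width=14, slack=0)
Line 4: ['keyboard', 'bed', 'I'] (min_width=14, slack=0)
Line 5: ['tree', 'wolf'] (min_width=9, slack=5)
Line 6: ['lightbulb', 'of'] (min_width=12, slack=2)
Line 7: ['message'] (min_width=7, slack=7)
Line 8: ['dictionary'] (min_width=10, slack=4)
Line 9: ['desert', 'fox', 'red'] (min_width=14, slack=0)

Answer: desert fox red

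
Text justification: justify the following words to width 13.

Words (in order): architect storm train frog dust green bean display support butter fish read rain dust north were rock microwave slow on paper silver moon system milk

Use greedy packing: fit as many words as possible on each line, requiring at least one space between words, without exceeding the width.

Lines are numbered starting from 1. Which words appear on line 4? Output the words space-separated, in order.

Line 1: ['architect'] (min_width=9, slack=4)
Line 2: ['storm', 'train'] (min_width=11, slack=2)
Line 3: ['frog', 'dust'] (min_width=9, slack=4)
Line 4: ['green', 'bean'] (min_width=10, slack=3)
Line 5: ['display'] (min_width=7, slack=6)
Line 6: ['support'] (min_width=7, slack=6)
Line 7: ['butter', 'fish'] (min_width=11, slack=2)
Line 8: ['read', 'rain'] (min_width=9, slack=4)
Line 9: ['dust', 'north'] (min_width=10, slack=3)
Line 10: ['were', 'rock'] (min_width=9, slack=4)
Line 11: ['microwave'] (min_width=9, slack=4)
Line 12: ['slow', 'on', 'paper'] (min_width=13, slack=0)
Line 13: ['silver', 'moon'] (min_width=11, slack=2)
Line 14: ['system', 'milk'] (min_width=11, slack=2)

Answer: green bean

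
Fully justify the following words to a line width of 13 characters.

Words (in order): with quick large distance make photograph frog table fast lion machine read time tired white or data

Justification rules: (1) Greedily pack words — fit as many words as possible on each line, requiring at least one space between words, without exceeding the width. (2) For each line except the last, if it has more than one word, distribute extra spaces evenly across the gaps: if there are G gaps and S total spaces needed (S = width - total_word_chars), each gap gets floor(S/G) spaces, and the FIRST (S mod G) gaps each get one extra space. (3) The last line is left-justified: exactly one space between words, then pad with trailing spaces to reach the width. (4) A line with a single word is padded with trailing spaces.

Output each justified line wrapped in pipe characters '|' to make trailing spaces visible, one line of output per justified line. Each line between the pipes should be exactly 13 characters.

Answer: |with    quick|
|large        |
|distance make|
|photograph   |
|frog    table|
|fast     lion|
|machine  read|
|time    tired|
|white or data|

Derivation:
Line 1: ['with', 'quick'] (min_width=10, slack=3)
Line 2: ['large'] (min_width=5, slack=8)
Line 3: ['distance', 'make'] (min_width=13, slack=0)
Line 4: ['photograph'] (min_width=10, slack=3)
Line 5: ['frog', 'table'] (min_width=10, slack=3)
Line 6: ['fast', 'lion'] (min_width=9, slack=4)
Line 7: ['machine', 'read'] (min_width=12, slack=1)
Line 8: ['time', 'tired'] (min_width=10, slack=3)
Line 9: ['white', 'or', 'data'] (min_width=13, slack=0)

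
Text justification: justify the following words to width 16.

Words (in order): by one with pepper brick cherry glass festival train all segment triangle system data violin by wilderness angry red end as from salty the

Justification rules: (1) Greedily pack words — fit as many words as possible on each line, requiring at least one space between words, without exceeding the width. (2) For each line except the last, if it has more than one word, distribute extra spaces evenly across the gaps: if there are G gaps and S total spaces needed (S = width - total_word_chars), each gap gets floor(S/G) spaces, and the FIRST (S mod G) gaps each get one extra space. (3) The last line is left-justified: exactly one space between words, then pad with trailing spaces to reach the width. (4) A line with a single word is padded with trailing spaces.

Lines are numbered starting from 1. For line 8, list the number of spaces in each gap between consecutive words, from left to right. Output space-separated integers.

Answer: 1

Derivation:
Line 1: ['by', 'one', 'with'] (min_width=11, slack=5)
Line 2: ['pepper', 'brick'] (min_width=12, slack=4)
Line 3: ['cherry', 'glass'] (min_width=12, slack=4)
Line 4: ['festival', 'train'] (min_width=14, slack=2)
Line 5: ['all', 'segment'] (min_width=11, slack=5)
Line 6: ['triangle', 'system'] (min_width=15, slack=1)
Line 7: ['data', 'violin', 'by'] (min_width=14, slack=2)
Line 8: ['wilderness', 'angry'] (min_width=16, slack=0)
Line 9: ['red', 'end', 'as', 'from'] (min_width=15, slack=1)
Line 10: ['salty', 'the'] (min_width=9, slack=7)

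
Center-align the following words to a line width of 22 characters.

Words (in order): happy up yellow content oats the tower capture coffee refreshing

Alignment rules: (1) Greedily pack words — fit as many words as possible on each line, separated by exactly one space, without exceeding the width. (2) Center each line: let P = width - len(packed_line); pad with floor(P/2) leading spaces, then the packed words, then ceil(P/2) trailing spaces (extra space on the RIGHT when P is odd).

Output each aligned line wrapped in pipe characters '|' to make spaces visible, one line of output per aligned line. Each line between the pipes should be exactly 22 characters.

Answer: |   happy up yellow    |
|content oats the tower|
|    capture coffee    |
|      refreshing      |

Derivation:
Line 1: ['happy', 'up', 'yellow'] (min_width=15, slack=7)
Line 2: ['content', 'oats', 'the', 'tower'] (min_width=22, slack=0)
Line 3: ['capture', 'coffee'] (min_width=14, slack=8)
Line 4: ['refreshing'] (min_width=10, slack=12)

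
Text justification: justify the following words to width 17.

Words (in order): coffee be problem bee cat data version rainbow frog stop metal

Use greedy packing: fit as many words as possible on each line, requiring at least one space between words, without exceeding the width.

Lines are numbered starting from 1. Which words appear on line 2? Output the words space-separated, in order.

Line 1: ['coffee', 'be', 'problem'] (min_width=17, slack=0)
Line 2: ['bee', 'cat', 'data'] (min_width=12, slack=5)
Line 3: ['version', 'rainbow'] (min_width=15, slack=2)
Line 4: ['frog', 'stop', 'metal'] (min_width=15, slack=2)

Answer: bee cat data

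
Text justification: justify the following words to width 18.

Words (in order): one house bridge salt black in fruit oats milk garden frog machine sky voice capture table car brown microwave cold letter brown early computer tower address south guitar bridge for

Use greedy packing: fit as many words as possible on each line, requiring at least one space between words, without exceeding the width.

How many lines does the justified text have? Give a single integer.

Answer: 12

Derivation:
Line 1: ['one', 'house', 'bridge'] (min_width=16, slack=2)
Line 2: ['salt', 'black', 'in'] (min_width=13, slack=5)
Line 3: ['fruit', 'oats', 'milk'] (min_width=15, slack=3)
Line 4: ['garden', 'frog'] (min_width=11, slack=7)
Line 5: ['machine', 'sky', 'voice'] (min_width=17, slack=1)
Line 6: ['capture', 'table', 'car'] (min_width=17, slack=1)
Line 7: ['brown', 'microwave'] (min_width=15, slack=3)
Line 8: ['cold', 'letter', 'brown'] (min_width=17, slack=1)
Line 9: ['early', 'computer'] (min_width=14, slack=4)
Line 10: ['tower', 'address'] (min_width=13, slack=5)
Line 11: ['south', 'guitar'] (min_width=12, slack=6)
Line 12: ['bridge', 'for'] (min_width=10, slack=8)
Total lines: 12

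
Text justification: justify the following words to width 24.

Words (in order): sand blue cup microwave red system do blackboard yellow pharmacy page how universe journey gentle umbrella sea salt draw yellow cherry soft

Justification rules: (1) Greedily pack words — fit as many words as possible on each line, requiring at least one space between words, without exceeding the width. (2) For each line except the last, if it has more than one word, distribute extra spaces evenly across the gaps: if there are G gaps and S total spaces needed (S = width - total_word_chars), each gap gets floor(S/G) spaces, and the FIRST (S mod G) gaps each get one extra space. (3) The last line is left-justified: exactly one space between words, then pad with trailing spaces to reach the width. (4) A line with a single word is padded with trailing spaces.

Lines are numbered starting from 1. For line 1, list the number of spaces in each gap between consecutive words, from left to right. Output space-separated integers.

Line 1: ['sand', 'blue', 'cup', 'microwave'] (min_width=23, slack=1)
Line 2: ['red', 'system', 'do', 'blackboard'] (min_width=24, slack=0)
Line 3: ['yellow', 'pharmacy', 'page', 'how'] (min_width=24, slack=0)
Line 4: ['universe', 'journey', 'gentle'] (min_width=23, slack=1)
Line 5: ['umbrella', 'sea', 'salt', 'draw'] (min_width=22, slack=2)
Line 6: ['yellow', 'cherry', 'soft'] (min_width=18, slack=6)

Answer: 2 1 1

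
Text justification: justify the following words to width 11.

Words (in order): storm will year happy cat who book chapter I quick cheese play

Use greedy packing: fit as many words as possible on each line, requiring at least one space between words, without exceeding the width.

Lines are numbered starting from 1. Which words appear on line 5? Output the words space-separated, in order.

Answer: chapter I

Derivation:
Line 1: ['storm', 'will'] (min_width=10, slack=1)
Line 2: ['year', 'happy'] (min_width=10, slack=1)
Line 3: ['cat', 'who'] (min_width=7, slack=4)
Line 4: ['book'] (min_width=4, slack=7)
Line 5: ['chapter', 'I'] (min_width=9, slack=2)
Line 6: ['quick'] (min_width=5, slack=6)
Line 7: ['cheese', 'play'] (min_width=11, slack=0)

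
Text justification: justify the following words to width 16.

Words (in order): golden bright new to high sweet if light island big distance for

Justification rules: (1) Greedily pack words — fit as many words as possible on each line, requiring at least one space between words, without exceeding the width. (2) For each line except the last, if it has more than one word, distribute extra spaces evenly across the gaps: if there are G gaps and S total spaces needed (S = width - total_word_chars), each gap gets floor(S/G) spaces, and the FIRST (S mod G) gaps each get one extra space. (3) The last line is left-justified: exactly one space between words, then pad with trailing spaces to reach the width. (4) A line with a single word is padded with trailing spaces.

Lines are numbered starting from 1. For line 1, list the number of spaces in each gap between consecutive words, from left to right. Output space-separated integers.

Line 1: ['golden', 'bright'] (min_width=13, slack=3)
Line 2: ['new', 'to', 'high'] (min_width=11, slack=5)
Line 3: ['sweet', 'if', 'light'] (min_width=14, slack=2)
Line 4: ['island', 'big'] (min_width=10, slack=6)
Line 5: ['distance', 'for'] (min_width=12, slack=4)

Answer: 4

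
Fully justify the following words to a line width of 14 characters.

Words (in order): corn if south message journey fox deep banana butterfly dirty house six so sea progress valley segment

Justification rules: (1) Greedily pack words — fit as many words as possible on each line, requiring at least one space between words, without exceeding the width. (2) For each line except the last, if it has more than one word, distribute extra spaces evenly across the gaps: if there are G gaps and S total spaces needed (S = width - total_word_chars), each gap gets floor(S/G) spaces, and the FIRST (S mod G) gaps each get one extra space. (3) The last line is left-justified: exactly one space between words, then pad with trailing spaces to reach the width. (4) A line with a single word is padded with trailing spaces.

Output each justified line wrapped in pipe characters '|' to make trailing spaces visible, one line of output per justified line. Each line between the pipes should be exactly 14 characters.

Answer: |corn  if south|
|message       |
|journey    fox|
|deep    banana|
|butterfly     |
|dirty    house|
|six   so   sea|
|progress      |
|valley segment|

Derivation:
Line 1: ['corn', 'if', 'south'] (min_width=13, slack=1)
Line 2: ['message'] (min_width=7, slack=7)
Line 3: ['journey', 'fox'] (min_width=11, slack=3)
Line 4: ['deep', 'banana'] (min_width=11, slack=3)
Line 5: ['butterfly'] (min_width=9, slack=5)
Line 6: ['dirty', 'house'] (min_width=11, slack=3)
Line 7: ['six', 'so', 'sea'] (min_width=10, slack=4)
Line 8: ['progress'] (min_width=8, slack=6)
Line 9: ['valley', 'segment'] (min_width=14, slack=0)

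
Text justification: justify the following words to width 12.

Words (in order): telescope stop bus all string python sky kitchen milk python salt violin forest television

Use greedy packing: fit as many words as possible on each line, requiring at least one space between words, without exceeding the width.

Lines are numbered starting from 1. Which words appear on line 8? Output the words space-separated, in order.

Line 1: ['telescope'] (min_width=9, slack=3)
Line 2: ['stop', 'bus', 'all'] (min_width=12, slack=0)
Line 3: ['string'] (min_width=6, slack=6)
Line 4: ['python', 'sky'] (min_width=10, slack=2)
Line 5: ['kitchen', 'milk'] (min_width=12, slack=0)
Line 6: ['python', 'salt'] (min_width=11, slack=1)
Line 7: ['violin'] (min_width=6, slack=6)
Line 8: ['forest'] (min_width=6, slack=6)
Line 9: ['television'] (min_width=10, slack=2)

Answer: forest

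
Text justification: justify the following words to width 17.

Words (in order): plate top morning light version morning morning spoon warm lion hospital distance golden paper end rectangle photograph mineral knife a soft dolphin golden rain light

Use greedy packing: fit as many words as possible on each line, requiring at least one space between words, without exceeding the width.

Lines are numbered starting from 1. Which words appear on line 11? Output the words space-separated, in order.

Answer: golden rain light

Derivation:
Line 1: ['plate', 'top', 'morning'] (min_width=17, slack=0)
Line 2: ['light', 'version'] (min_width=13, slack=4)
Line 3: ['morning', 'morning'] (min_width=15, slack=2)
Line 4: ['spoon', 'warm', 'lion'] (min_width=15, slack=2)
Line 5: ['hospital', 'distance'] (min_width=17, slack=0)
Line 6: ['golden', 'paper', 'end'] (min_width=16, slack=1)
Line 7: ['rectangle'] (min_width=9, slack=8)
Line 8: ['photograph'] (min_width=10, slack=7)
Line 9: ['mineral', 'knife', 'a'] (min_width=15, slack=2)
Line 10: ['soft', 'dolphin'] (min_width=12, slack=5)
Line 11: ['golden', 'rain', 'light'] (min_width=17, slack=0)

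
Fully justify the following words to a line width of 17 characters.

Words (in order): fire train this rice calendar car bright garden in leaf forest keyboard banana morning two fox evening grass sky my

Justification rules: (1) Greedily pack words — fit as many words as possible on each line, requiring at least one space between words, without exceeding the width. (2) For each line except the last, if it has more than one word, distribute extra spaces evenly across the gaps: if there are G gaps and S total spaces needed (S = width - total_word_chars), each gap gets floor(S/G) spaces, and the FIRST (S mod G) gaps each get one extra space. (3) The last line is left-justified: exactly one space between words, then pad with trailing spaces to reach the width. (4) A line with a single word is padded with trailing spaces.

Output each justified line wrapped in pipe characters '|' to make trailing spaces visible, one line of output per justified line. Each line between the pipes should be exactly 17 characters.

Line 1: ['fire', 'train', 'this'] (min_width=15, slack=2)
Line 2: ['rice', 'calendar', 'car'] (min_width=17, slack=0)
Line 3: ['bright', 'garden', 'in'] (min_width=16, slack=1)
Line 4: ['leaf', 'forest'] (min_width=11, slack=6)
Line 5: ['keyboard', 'banana'] (min_width=15, slack=2)
Line 6: ['morning', 'two', 'fox'] (min_width=15, slack=2)
Line 7: ['evening', 'grass', 'sky'] (min_width=17, slack=0)
Line 8: ['my'] (min_width=2, slack=15)

Answer: |fire  train  this|
|rice calendar car|
|bright  garden in|
|leaf       forest|
|keyboard   banana|
|morning  two  fox|
|evening grass sky|
|my               |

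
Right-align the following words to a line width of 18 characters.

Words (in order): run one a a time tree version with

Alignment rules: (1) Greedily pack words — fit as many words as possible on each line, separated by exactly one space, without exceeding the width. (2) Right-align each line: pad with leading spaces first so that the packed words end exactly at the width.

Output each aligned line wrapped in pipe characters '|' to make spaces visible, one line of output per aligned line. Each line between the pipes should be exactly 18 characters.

Line 1: ['run', 'one', 'a', 'a', 'time'] (min_width=16, slack=2)
Line 2: ['tree', 'version', 'with'] (min_width=17, slack=1)

Answer: |  run one a a time|
| tree version with|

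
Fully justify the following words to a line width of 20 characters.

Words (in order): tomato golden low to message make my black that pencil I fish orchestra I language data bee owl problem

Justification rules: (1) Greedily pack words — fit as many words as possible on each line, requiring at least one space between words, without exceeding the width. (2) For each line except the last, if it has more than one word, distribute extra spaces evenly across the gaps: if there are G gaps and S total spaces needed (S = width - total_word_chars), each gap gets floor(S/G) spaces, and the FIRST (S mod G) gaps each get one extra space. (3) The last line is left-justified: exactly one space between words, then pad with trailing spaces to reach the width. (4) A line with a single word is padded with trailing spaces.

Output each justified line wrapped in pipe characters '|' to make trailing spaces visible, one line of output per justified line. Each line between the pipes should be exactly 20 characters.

Line 1: ['tomato', 'golden', 'low', 'to'] (min_width=20, slack=0)
Line 2: ['message', 'make', 'my'] (min_width=15, slack=5)
Line 3: ['black', 'that', 'pencil', 'I'] (min_width=19, slack=1)
Line 4: ['fish', 'orchestra', 'I'] (min_width=16, slack=4)
Line 5: ['language', 'data', 'bee'] (min_width=17, slack=3)
Line 6: ['owl', 'problem'] (min_width=11, slack=9)

Answer: |tomato golden low to|
|message    make   my|
|black  that pencil I|
|fish   orchestra   I|
|language   data  bee|
|owl problem         |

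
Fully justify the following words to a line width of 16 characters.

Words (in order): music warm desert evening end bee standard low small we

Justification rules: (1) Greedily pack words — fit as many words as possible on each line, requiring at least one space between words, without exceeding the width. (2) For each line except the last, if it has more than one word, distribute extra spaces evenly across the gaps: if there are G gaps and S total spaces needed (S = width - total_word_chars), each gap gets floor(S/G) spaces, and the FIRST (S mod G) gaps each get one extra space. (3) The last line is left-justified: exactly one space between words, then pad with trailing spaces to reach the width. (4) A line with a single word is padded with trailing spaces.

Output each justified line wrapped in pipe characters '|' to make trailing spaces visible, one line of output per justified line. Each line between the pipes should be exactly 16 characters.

Answer: |music       warm|
|desert   evening|
|end bee standard|
|low small we    |

Derivation:
Line 1: ['music', 'warm'] (min_width=10, slack=6)
Line 2: ['desert', 'evening'] (min_width=14, slack=2)
Line 3: ['end', 'bee', 'standard'] (min_width=16, slack=0)
Line 4: ['low', 'small', 'we'] (min_width=12, slack=4)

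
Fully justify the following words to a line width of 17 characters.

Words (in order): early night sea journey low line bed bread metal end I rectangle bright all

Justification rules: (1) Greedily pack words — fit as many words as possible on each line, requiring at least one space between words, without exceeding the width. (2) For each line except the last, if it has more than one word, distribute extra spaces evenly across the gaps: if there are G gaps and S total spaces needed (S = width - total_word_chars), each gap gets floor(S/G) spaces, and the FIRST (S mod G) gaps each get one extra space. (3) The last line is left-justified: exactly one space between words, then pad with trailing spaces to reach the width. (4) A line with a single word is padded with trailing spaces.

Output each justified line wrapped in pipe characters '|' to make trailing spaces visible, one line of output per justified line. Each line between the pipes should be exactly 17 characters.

Answer: |early  night  sea|
|journey  low line|
|bed  bread  metal|
|end  I  rectangle|
|bright all       |

Derivation:
Line 1: ['early', 'night', 'sea'] (min_width=15, slack=2)
Line 2: ['journey', 'low', 'line'] (min_width=16, slack=1)
Line 3: ['bed', 'bread', 'metal'] (min_width=15, slack=2)
Line 4: ['end', 'I', 'rectangle'] (min_width=15, slack=2)
Line 5: ['bright', 'all'] (min_width=10, slack=7)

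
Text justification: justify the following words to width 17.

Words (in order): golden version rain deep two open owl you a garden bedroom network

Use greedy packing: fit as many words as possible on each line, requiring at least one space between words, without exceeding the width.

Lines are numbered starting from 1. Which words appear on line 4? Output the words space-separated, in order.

Answer: garden bedroom

Derivation:
Line 1: ['golden', 'version'] (min_width=14, slack=3)
Line 2: ['rain', 'deep', 'two'] (min_width=13, slack=4)
Line 3: ['open', 'owl', 'you', 'a'] (min_width=14, slack=3)
Line 4: ['garden', 'bedroom'] (min_width=14, slack=3)
Line 5: ['network'] (min_width=7, slack=10)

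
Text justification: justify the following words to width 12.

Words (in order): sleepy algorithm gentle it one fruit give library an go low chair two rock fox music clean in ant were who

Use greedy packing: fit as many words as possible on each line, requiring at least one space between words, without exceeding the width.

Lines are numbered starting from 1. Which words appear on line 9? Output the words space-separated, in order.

Answer: music clean

Derivation:
Line 1: ['sleepy'] (min_width=6, slack=6)
Line 2: ['algorithm'] (min_width=9, slack=3)
Line 3: ['gentle', 'it'] (min_width=9, slack=3)
Line 4: ['one', 'fruit'] (min_width=9, slack=3)
Line 5: ['give', 'library'] (min_width=12, slack=0)
Line 6: ['an', 'go', 'low'] (min_width=9, slack=3)
Line 7: ['chair', 'two'] (min_width=9, slack=3)
Line 8: ['rock', 'fox'] (min_width=8, slack=4)
Line 9: ['music', 'clean'] (min_width=11, slack=1)
Line 10: ['in', 'ant', 'were'] (min_width=11, slack=1)
Line 11: ['who'] (min_width=3, slack=9)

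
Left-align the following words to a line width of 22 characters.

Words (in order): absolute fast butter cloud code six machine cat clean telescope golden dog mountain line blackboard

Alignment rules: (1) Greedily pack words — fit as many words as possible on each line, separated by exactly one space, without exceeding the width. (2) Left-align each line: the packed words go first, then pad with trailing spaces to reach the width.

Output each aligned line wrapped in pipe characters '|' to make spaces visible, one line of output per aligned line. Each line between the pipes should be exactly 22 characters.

Answer: |absolute fast butter  |
|cloud code six machine|
|cat clean telescope   |
|golden dog mountain   |
|line blackboard       |

Derivation:
Line 1: ['absolute', 'fast', 'butter'] (min_width=20, slack=2)
Line 2: ['cloud', 'code', 'six', 'machine'] (min_width=22, slack=0)
Line 3: ['cat', 'clean', 'telescope'] (min_width=19, slack=3)
Line 4: ['golden', 'dog', 'mountain'] (min_width=19, slack=3)
Line 5: ['line', 'blackboard'] (min_width=15, slack=7)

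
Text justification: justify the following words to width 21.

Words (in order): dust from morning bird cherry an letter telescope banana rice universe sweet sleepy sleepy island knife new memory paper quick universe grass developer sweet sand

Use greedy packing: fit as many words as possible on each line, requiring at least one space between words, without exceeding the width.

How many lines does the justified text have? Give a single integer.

Answer: 8

Derivation:
Line 1: ['dust', 'from', 'morning'] (min_width=17, slack=4)
Line 2: ['bird', 'cherry', 'an', 'letter'] (min_width=21, slack=0)
Line 3: ['telescope', 'banana', 'rice'] (min_width=21, slack=0)
Line 4: ['universe', 'sweet', 'sleepy'] (min_width=21, slack=0)
Line 5: ['sleepy', 'island', 'knife'] (min_width=19, slack=2)
Line 6: ['new', 'memory', 'paper'] (min_width=16, slack=5)
Line 7: ['quick', 'universe', 'grass'] (min_width=20, slack=1)
Line 8: ['developer', 'sweet', 'sand'] (min_width=20, slack=1)
Total lines: 8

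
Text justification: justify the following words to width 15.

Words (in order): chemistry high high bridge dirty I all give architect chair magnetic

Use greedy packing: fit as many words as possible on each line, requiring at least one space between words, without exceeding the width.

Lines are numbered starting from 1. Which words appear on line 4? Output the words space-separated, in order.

Answer: give architect

Derivation:
Line 1: ['chemistry', 'high'] (min_width=14, slack=1)
Line 2: ['high', 'bridge'] (min_width=11, slack=4)
Line 3: ['dirty', 'I', 'all'] (min_width=11, slack=4)
Line 4: ['give', 'architect'] (min_width=14, slack=1)
Line 5: ['chair', 'magnetic'] (min_width=14, slack=1)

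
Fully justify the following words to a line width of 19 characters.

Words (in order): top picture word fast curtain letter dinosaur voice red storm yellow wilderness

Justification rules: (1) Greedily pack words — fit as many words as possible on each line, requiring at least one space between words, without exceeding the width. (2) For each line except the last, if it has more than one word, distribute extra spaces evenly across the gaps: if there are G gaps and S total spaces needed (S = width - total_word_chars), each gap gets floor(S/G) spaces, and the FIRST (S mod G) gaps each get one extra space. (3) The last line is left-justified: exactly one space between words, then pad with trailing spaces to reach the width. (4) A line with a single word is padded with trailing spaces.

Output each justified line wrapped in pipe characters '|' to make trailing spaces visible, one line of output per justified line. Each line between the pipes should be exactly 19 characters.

Answer: |top   picture  word|
|fast curtain letter|
|dinosaur  voice red|
|storm        yellow|
|wilderness         |

Derivation:
Line 1: ['top', 'picture', 'word'] (min_width=16, slack=3)
Line 2: ['fast', 'curtain', 'letter'] (min_width=19, slack=0)
Line 3: ['dinosaur', 'voice', 'red'] (min_width=18, slack=1)
Line 4: ['storm', 'yellow'] (min_width=12, slack=7)
Line 5: ['wilderness'] (min_width=10, slack=9)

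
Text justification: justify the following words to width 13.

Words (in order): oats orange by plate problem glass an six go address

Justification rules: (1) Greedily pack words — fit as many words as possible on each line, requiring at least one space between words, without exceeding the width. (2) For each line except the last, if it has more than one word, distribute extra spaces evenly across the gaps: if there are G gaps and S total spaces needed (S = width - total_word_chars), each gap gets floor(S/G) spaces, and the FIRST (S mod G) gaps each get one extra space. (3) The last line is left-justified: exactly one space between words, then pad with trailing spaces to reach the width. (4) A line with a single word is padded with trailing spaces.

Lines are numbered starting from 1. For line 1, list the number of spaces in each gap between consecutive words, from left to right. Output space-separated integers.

Line 1: ['oats', 'orange'] (min_width=11, slack=2)
Line 2: ['by', 'plate'] (min_width=8, slack=5)
Line 3: ['problem', 'glass'] (min_width=13, slack=0)
Line 4: ['an', 'six', 'go'] (min_width=9, slack=4)
Line 5: ['address'] (min_width=7, slack=6)

Answer: 3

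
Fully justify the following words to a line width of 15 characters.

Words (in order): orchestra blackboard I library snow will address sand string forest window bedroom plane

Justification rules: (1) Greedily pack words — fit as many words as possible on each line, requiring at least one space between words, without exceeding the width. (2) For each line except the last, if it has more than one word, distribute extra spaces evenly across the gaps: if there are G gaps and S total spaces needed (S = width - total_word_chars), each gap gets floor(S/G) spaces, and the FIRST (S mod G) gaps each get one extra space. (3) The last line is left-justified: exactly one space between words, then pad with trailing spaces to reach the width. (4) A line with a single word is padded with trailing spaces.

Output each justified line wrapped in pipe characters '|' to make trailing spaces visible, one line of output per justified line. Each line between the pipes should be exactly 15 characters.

Answer: |orchestra      |
|blackboard    I|
|library    snow|
|will    address|
|sand     string|
|forest   window|
|bedroom plane  |

Derivation:
Line 1: ['orchestra'] (min_width=9, slack=6)
Line 2: ['blackboard', 'I'] (min_width=12, slack=3)
Line 3: ['library', 'snow'] (min_width=12, slack=3)
Line 4: ['will', 'address'] (min_width=12, slack=3)
Line 5: ['sand', 'string'] (min_width=11, slack=4)
Line 6: ['forest', 'window'] (min_width=13, slack=2)
Line 7: ['bedroom', 'plane'] (min_width=13, slack=2)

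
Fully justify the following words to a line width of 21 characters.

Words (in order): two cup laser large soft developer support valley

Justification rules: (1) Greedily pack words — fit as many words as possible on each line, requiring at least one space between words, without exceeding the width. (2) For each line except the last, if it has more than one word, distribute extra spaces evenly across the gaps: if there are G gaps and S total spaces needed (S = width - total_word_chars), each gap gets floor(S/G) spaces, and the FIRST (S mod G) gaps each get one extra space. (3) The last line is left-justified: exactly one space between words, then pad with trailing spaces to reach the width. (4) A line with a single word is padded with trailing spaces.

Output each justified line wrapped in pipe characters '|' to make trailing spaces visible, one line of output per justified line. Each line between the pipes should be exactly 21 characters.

Line 1: ['two', 'cup', 'laser', 'large'] (min_width=19, slack=2)
Line 2: ['soft', 'developer'] (min_width=14, slack=7)
Line 3: ['support', 'valley'] (min_width=14, slack=7)

Answer: |two  cup  laser large|
|soft        developer|
|support valley       |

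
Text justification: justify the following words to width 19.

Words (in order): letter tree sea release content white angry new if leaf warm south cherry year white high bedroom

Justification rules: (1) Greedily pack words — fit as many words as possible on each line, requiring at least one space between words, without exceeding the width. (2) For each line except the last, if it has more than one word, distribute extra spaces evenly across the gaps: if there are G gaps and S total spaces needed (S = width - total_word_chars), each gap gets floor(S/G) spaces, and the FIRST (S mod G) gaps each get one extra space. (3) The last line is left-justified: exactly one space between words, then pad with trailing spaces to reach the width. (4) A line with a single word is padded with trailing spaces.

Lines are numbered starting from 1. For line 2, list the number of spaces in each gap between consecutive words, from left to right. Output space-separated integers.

Line 1: ['letter', 'tree', 'sea'] (min_width=15, slack=4)
Line 2: ['release', 'content'] (min_width=15, slack=4)
Line 3: ['white', 'angry', 'new', 'if'] (min_width=18, slack=1)
Line 4: ['leaf', 'warm', 'south'] (min_width=15, slack=4)
Line 5: ['cherry', 'year', 'white'] (min_width=17, slack=2)
Line 6: ['high', 'bedroom'] (min_width=12, slack=7)

Answer: 5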